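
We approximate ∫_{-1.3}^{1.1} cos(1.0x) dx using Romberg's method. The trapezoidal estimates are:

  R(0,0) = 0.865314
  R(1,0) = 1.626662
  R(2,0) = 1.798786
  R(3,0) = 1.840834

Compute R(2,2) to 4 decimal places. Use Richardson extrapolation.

1.8545

R(1,1) = (4·1.626662 − 0.865314) / 3 = 1.880445
R(2,1) = (4·1.798786 − 1.626662) / 3 = 1.856161
R(2,2) = (16·1.856161 − 1.880445) / 15 = 1.854542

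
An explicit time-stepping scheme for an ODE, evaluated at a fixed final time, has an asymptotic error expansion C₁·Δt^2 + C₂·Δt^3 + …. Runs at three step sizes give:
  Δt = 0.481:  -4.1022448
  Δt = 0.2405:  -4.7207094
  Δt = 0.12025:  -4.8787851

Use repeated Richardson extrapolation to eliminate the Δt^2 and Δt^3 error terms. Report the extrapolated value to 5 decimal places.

First eliminate the Δt^2 term (factor 2^2 = 4):
  B₁ = (4·(-4.7207094) − (-4.1022448))/3 = -4.9268643
  B₂ = (4·(-4.8787851) − (-4.7207094))/3 = -4.9314770
Then eliminate the Δt^3 term (factor 2^3 = 8):
  (8·(-4.9314770) − (-4.9268643))/7 = -4.9321360

-4.93214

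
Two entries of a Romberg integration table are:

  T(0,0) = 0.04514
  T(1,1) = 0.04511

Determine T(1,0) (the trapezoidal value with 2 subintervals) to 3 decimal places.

0.045

From T(1,1) = (4·T(1,0) − T(0,0))/3, solve for T(1,0):
4·T(1,0) = 3·0.04511 + 0.04514 = 0.18047
T(1,0) = 0.04512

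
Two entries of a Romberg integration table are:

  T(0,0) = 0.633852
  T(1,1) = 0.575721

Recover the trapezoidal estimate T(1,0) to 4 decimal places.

0.5903

From T(1,1) = (4·T(1,0) − T(0,0))/3, solve for T(1,0):
4·T(1,0) = 3·0.575721 + 0.633852 = 2.361015
T(1,0) = 0.590254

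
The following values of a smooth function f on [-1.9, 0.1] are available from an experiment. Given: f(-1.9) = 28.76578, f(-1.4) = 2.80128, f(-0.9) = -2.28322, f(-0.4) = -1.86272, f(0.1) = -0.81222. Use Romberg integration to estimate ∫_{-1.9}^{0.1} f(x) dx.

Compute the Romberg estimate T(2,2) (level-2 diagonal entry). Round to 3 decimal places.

T(0,0) (trapezoid, 1 panel, h=2.0000): 27.95356
T(1,0) (trapezoid, 2 panels, h=1.0000): 11.69356
T(2,0) (trapezoid, 4 panels, h=0.5000): 6.31606
T(1,1) = 11.69356 + (11.69356 − 27.95356)/3 = 6.27356
T(2,1) = 6.31606 + (6.31606 − 11.69356)/3 = 4.52356
T(2,2) = 4.52356 + (4.52356 − 6.27356)/15 = 4.40689

4.407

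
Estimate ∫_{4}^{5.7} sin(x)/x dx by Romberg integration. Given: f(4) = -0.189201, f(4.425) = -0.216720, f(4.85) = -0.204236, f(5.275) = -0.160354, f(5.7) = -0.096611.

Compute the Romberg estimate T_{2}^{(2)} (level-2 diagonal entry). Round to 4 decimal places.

T_{0}^{(0)} (trapezoid, 1 panel, h=1.7000): -0.242940
T_{1}^{(0)} (trapezoid, 2 panels, h=0.8500): -0.295071
T_{2}^{(0)} (trapezoid, 4 panels, h=0.4250): -0.307792
T_{1}^{(1)} = -0.295071 + (-0.295071 − (-0.242940))/3 = -0.312448
T_{2}^{(1)} = -0.307792 + (-0.307792 − (-0.295071))/3 = -0.312032
T_{2}^{(2)} = -0.312032 + (-0.312032 − (-0.312448))/15 = -0.312004

-0.3120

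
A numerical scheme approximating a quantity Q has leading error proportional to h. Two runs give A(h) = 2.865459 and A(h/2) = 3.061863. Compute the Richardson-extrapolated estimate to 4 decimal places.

3.2583

Extrapolated value = (2·A(h/2) − A(h)) / (2 − 1)
= (2·3.061863 − 2.865459) / 1
= 3.258267 / 1 = 3.258267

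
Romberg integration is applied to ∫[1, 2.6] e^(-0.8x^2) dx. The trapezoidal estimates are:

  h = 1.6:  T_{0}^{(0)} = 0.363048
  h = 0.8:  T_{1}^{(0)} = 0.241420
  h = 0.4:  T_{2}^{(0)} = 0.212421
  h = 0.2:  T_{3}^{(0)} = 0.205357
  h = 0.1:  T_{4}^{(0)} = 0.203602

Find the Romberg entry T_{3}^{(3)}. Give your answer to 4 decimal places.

Richardson extrapolation on the trapezoidal column (denominator 4−1=3):
T_{1}^{(1)} = 0.241420 + (0.241420 − 0.363048)/3 = 0.200877
T_{2}^{(1)} = 0.212421 + (0.212421 − 0.241420)/3 = 0.202755
T_{3}^{(1)} = 0.205357 + (0.205357 − 0.212421)/3 = 0.203002
T_{2}^{(2)} = (16·0.202755 − 0.200877) / 15 = 0.202880
T_{3}^{(2)} = 0.203002 + (0.203002 − 0.202755)/15 = 0.203018
T_{3}^{(3)} = (64·0.203018 − 0.202880) / 63 = 0.203020

0.2030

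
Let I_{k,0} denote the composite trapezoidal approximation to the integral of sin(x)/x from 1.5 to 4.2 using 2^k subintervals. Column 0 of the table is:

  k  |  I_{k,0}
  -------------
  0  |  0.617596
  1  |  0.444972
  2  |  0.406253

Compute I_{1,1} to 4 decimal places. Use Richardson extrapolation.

0.3874

I_{1,1} = (4·0.444972 − 0.617596) / 3 = 0.387431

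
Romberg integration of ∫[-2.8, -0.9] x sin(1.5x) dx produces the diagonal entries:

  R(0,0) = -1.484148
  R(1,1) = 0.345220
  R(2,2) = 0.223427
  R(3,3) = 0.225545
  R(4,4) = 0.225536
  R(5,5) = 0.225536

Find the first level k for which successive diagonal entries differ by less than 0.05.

|R(1,1) − R(0,0)| = 1.829368 ≥ 0.05
|R(2,2) − R(1,1)| = 0.121793 ≥ 0.05
|R(3,3) − R(2,2)| = 0.002118 < 0.05

k = 3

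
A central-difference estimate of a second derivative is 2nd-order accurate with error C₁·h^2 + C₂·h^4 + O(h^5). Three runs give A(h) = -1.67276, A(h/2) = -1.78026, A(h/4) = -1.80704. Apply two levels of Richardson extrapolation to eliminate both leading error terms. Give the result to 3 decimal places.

First eliminate the h^2 term (factor 2^2 = 4):
  B₁ = (4·(-1.78026) − (-1.67276))/3 = -1.81609
  B₂ = (4·(-1.80704) − (-1.78026))/3 = -1.81597
Then eliminate the h^4 term (factor 2^4 = 16):
  (16·(-1.81597) − (-1.81609))/15 = -1.81596

-1.816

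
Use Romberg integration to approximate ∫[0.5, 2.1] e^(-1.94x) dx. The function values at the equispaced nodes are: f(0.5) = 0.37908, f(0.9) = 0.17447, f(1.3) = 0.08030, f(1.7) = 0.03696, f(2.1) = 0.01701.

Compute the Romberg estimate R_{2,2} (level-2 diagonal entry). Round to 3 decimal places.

0.187

R_{0,0} (trapezoid, 1 panel, h=1.6000): 0.31687
R_{1,0} (trapezoid, 2 panels, h=0.8000): 0.22268
R_{2,0} (trapezoid, 4 panels, h=0.4000): 0.19591
R_{1,1} = 0.22268 + (0.22268 − 0.31687)/3 = 0.19128
R_{2,1} = 0.19591 + (0.19591 − 0.22268)/3 = 0.18699
R_{2,2} = 0.18699 + (0.18699 − 0.19128)/15 = 0.18670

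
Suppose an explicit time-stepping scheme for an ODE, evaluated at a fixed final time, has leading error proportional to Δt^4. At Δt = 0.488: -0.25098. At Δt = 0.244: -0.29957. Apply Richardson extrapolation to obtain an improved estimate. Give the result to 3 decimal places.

-0.303

Extrapolated value = (16·A(Δt/2) − A(Δt)) / (16 − 1)
= (16·(-0.29957) − (-0.25098)) / 15
= -4.54214 / 15 = -0.30281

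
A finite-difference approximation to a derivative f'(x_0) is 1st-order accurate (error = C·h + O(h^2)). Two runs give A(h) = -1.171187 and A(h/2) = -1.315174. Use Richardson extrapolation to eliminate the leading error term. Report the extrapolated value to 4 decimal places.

-1.4592

Extrapolated value = (2·A(h/2) − A(h)) / (2 − 1)
= (2·(-1.315174) − (-1.171187)) / 1
= -1.459161 / 1 = -1.459161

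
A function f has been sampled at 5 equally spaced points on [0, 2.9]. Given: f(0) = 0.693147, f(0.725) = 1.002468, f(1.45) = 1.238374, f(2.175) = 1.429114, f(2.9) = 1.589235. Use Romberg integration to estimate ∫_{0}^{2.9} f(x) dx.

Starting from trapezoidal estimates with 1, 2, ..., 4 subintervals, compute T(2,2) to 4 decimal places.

3.5009

T(0,0) (trapezoid, 1 panel, h=2.9000): 3.309454
T(1,0) (trapezoid, 2 panels, h=1.4500): 3.450369
T(2,0) (trapezoid, 4 panels, h=0.7250): 3.488082
T(1,1) = 3.450369 + (3.450369 − 3.309454)/3 = 3.497341
T(2,1) = 3.488082 + (3.488082 − 3.450369)/3 = 3.500653
T(2,2) = 3.500653 + (3.500653 − 3.497341)/15 = 3.500874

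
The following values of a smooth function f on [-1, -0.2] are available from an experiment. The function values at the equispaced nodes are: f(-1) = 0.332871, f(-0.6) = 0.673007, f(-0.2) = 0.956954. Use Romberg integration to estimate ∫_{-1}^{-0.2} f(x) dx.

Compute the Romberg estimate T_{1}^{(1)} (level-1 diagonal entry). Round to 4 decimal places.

T_{0}^{(0)} (trapezoid, 1 panel, h=0.8000): 0.515930
T_{1}^{(0)} (trapezoid, 2 panels, h=0.4000): 0.527168
T_{1}^{(1)} = 0.527168 + (0.527168 − 0.515930)/3 = 0.530914

0.5309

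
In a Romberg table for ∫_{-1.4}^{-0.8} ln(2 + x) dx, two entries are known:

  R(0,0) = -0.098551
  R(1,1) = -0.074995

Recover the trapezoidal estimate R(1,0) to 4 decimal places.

From R(1,1) = (4·R(1,0) − R(0,0))/3, solve for R(1,0):
4·R(1,0) = 3·(-0.074995) + (-0.098551) = -0.323536
R(1,0) = -0.080884

-0.0809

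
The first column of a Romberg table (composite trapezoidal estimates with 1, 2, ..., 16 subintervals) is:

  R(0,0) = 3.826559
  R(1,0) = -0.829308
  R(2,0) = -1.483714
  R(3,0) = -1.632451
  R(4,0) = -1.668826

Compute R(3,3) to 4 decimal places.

-1.6811

R(1,1) = -0.829308 + (-0.829308 − 3.826559)/3 = -2.381264
R(2,1) = (4·(-1.483714) − (-0.829308)) / 3 = -1.701849
R(3,1) = (4·(-1.632451) − (-1.483714)) / 3 = -1.682030
R(2,2) = -1.701849 + (-1.701849 − (-2.381264))/15 = -1.656555
R(3,2) = -1.682030 + (-1.682030 − (-1.701849))/15 = -1.680709
R(3,3) = (64·(-1.680709) − (-1.656555)) / 63 = -1.681092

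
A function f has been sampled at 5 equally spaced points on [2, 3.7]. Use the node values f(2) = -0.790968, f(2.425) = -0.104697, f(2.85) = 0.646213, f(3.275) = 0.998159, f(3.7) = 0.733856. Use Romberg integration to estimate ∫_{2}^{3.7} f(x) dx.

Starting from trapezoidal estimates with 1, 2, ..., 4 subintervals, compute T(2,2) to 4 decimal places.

T(0,0) (trapezoid, 1 panel, h=1.7000): -0.048545
T(1,0) (trapezoid, 2 panels, h=0.8500): 0.525008
T(2,0) (trapezoid, 4 panels, h=0.4250): 0.642226
T(1,1) = 0.525008 + (0.525008 − (-0.048545))/3 = 0.716192
T(2,1) = 0.642226 + (0.642226 − 0.525008)/3 = 0.681299
T(2,2) = 0.681299 + (0.681299 − 0.716192)/15 = 0.678973

0.6790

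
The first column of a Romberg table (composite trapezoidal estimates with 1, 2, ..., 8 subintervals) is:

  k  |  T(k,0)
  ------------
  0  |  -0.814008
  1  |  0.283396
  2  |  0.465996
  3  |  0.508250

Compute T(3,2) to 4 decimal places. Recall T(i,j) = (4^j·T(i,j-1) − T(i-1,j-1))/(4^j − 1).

Richardson extrapolation on the trapezoidal column (denominator 4−1=3):
T(2,1) = (4·0.465996 − 0.283396) / 3 = 0.526863
T(3,1) = 0.508250 + (0.508250 − 0.465996)/3 = 0.522335
T(3,2) = (16·0.522335 − 0.526863) / 15 = 0.522033

0.5220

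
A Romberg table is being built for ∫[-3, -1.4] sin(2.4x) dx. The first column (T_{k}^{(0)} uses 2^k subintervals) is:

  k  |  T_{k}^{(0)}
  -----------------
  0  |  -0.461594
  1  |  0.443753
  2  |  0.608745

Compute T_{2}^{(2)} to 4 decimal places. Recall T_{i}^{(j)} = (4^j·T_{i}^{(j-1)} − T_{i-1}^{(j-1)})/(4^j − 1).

T_{1}^{(1)} = (4·0.443753 − (-0.461594)) / 3 = 0.745535
T_{2}^{(1)} = (4·0.608745 − 0.443753) / 3 = 0.663742
T_{2}^{(2)} = 0.663742 + (0.663742 − 0.745535)/15 = 0.658289

0.6583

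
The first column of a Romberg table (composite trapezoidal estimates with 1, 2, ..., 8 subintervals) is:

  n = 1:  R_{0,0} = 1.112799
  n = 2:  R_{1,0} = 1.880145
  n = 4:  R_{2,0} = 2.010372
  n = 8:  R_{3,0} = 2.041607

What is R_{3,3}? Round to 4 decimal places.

2.0520

R_{1,1} = 1.880145 + (1.880145 − 1.112799)/3 = 2.135927
R_{2,1} = (4·2.010372 − 1.880145) / 3 = 2.053781
R_{3,1} = 2.041607 + (2.041607 − 2.010372)/3 = 2.052019
R_{2,2} = (16·2.053781 − 2.135927) / 15 = 2.048305
R_{3,2} = (16·2.052019 − 2.053781) / 15 = 2.051902
R_{3,3} = (64·2.051902 − 2.048305) / 63 = 2.051959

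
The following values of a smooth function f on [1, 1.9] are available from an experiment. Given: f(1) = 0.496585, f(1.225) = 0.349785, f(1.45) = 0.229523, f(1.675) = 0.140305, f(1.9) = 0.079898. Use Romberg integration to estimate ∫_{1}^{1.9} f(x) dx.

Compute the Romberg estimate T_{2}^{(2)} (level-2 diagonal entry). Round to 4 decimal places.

T_{0}^{(0)} (trapezoid, 1 panel, h=0.9000): 0.259417
T_{1}^{(0)} (trapezoid, 2 panels, h=0.4500): 0.232994
T_{2}^{(0)} (trapezoid, 4 panels, h=0.2250): 0.226767
T_{1}^{(1)} = 0.232994 + (0.232994 − 0.259417)/3 = 0.224186
T_{2}^{(1)} = 0.226767 + (0.226767 − 0.232994)/3 = 0.224691
T_{2}^{(2)} = 0.224691 + (0.224691 − 0.224186)/15 = 0.224725

0.2247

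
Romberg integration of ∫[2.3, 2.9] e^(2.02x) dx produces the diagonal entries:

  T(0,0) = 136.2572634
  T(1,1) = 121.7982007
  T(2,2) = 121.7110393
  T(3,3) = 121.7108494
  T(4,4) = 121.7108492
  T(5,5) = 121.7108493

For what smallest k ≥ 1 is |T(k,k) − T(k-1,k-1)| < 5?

k = 2

|T(1,1) − T(0,0)| = 14.4590627 ≥ 5
|T(2,2) − T(1,1)| = 0.0871614 < 5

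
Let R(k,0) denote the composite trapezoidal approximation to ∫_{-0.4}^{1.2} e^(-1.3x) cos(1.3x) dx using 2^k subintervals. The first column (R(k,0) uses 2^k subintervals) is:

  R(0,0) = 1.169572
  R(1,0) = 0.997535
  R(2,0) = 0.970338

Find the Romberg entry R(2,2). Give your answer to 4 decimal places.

R(1,1) = (4·0.997535 − 1.169572) / 3 = 0.940189
R(2,1) = (4·0.970338 − 0.997535) / 3 = 0.961272
R(2,2) = 0.961272 + (0.961272 − 0.940189)/15 = 0.962678
(Column j=1 coincides with Simpson's rule on the same nodes.)

0.9627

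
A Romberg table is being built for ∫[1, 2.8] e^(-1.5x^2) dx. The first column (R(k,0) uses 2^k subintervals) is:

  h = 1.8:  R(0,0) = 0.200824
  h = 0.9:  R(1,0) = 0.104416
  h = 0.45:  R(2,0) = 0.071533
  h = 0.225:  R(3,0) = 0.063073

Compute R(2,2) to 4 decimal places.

0.0598

R(1,1) = 0.104416 + (0.104416 − 0.200824)/3 = 0.072280
R(2,1) = (4·0.071533 − 0.104416) / 3 = 0.060572
R(2,2) = (16·0.060572 − 0.072280) / 15 = 0.059791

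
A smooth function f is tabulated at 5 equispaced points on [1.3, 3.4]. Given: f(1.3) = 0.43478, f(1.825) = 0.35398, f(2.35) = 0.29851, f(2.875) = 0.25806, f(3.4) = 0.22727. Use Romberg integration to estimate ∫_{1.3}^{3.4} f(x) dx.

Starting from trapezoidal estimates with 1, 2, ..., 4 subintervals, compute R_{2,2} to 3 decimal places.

R_{0,0} (trapezoid, 1 panel, h=2.1000): 0.69515
R_{1,0} (trapezoid, 2 panels, h=1.0500): 0.66101
R_{2,0} (trapezoid, 4 panels, h=0.5250): 0.65183
R_{1,1} = 0.66101 + (0.66101 − 0.69515)/3 = 0.64963
R_{2,1} = 0.65183 + (0.65183 − 0.66101)/3 = 0.64877
R_{2,2} = 0.64877 + (0.64877 − 0.64963)/15 = 0.64871

0.649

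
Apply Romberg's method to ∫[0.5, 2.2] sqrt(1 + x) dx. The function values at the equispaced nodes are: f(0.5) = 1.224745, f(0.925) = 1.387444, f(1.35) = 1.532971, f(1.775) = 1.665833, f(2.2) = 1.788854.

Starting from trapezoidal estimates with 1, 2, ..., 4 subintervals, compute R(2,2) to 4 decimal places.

2.5915

R(0,0) (trapezoid, 1 panel, h=1.7000): 2.561559
R(1,0) (trapezoid, 2 panels, h=0.8500): 2.583805
R(2,0) (trapezoid, 4 panels, h=0.4250): 2.589545
R(1,1) = 2.583805 + (2.583805 − 2.561559)/3 = 2.591220
R(2,1) = 2.589545 + (2.589545 − 2.583805)/3 = 2.591458
R(2,2) = 2.591458 + (2.591458 − 2.591220)/15 = 2.591474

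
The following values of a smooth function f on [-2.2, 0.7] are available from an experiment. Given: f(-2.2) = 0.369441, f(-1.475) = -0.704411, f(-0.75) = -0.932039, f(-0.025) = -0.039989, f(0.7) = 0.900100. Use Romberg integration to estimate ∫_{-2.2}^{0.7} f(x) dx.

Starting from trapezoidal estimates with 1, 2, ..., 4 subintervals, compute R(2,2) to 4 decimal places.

R(0,0) (trapezoid, 1 panel, h=2.9000): 1.840834
R(1,0) (trapezoid, 2 panels, h=1.4500): -0.431039
R(2,0) (trapezoid, 4 panels, h=0.7250): -0.755210
R(1,1) = -0.431039 + (-0.431039 − 1.840834)/3 = -1.188330
R(2,1) = -0.755210 + (-0.755210 − (-0.431039))/3 = -0.863267
R(2,2) = -0.863267 + (-0.863267 − (-1.188330))/15 = -0.841596

-0.8416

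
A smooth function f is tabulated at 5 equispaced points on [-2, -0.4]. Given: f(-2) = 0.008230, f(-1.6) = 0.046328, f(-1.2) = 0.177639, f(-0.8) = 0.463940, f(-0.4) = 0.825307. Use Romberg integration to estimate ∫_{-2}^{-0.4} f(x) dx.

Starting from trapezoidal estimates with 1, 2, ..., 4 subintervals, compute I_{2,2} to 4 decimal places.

I_{0,0} (trapezoid, 1 panel, h=1.6000): 0.666830
I_{1,0} (trapezoid, 2 panels, h=0.8000): 0.475526
I_{2,0} (trapezoid, 4 panels, h=0.4000): 0.441870
I_{1,1} = 0.475526 + (0.475526 − 0.666830)/3 = 0.411758
I_{2,1} = 0.441870 + (0.441870 − 0.475526)/3 = 0.430651
I_{2,2} = 0.430651 + (0.430651 − 0.411758)/15 = 0.431911

0.4319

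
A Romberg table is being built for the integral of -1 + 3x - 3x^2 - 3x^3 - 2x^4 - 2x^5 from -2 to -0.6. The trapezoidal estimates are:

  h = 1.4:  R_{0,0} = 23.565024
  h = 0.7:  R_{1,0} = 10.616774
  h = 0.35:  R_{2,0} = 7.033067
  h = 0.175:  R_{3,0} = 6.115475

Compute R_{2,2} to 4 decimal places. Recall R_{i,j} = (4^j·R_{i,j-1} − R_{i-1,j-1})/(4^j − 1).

Richardson extrapolation on the trapezoidal column (denominator 4−1=3):
R_{1,1} = 10.616774 + (10.616774 − 23.565024)/3 = 6.300691
R_{2,1} = 7.033067 + (7.033067 − 10.616774)/3 = 5.838498
R_{2,2} = (16·5.838498 − 6.300691) / 15 = 5.807685
(Column j=1 coincides with Simpson's rule on the same nodes.)

5.8077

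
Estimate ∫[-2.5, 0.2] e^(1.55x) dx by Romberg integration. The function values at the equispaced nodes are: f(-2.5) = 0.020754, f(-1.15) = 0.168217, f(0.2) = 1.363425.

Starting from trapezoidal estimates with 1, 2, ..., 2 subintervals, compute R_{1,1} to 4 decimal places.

0.9257

R_{0,0} (trapezoid, 1 panel, h=2.7000): 1.868642
R_{1,0} (trapezoid, 2 panels, h=1.3500): 1.161414
R_{1,1} = 1.161414 + (1.161414 − 1.868642)/3 = 0.925671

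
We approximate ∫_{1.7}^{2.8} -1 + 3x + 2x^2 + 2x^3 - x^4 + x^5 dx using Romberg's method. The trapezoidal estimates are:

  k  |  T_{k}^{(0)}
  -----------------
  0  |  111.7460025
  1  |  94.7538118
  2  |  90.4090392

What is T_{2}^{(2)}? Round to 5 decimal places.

Richardson extrapolation on the trapezoidal column (denominator 4−1=3):
T_{1}^{(1)} = 94.7538118 + (94.7538118 − 111.7460025)/3 = 89.0897482
T_{2}^{(1)} = 90.4090392 + (90.4090392 − 94.7538118)/3 = 88.9607817
T_{2}^{(2)} = (16·88.9607817 − 89.0897482) / 15 = 88.9521839

88.95218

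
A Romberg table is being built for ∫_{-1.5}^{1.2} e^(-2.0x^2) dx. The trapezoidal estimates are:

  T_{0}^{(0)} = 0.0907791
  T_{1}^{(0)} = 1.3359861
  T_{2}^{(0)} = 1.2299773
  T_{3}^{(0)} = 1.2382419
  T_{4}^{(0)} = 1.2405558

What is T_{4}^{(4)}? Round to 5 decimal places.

T_{1}^{(1)} = (4·1.3359861 − 0.0907791) / 3 = 1.7510551
T_{2}^{(1)} = 1.2299773 + (1.2299773 − 1.3359861)/3 = 1.1946410
T_{3}^{(1)} = (4·1.2382419 − 1.2299773) / 3 = 1.2409968
T_{4}^{(1)} = (4·1.2405558 − 1.2382419) / 3 = 1.2413271
T_{2}^{(2)} = (16·1.1946410 − 1.7510551) / 15 = 1.1575467
T_{3}^{(2)} = 1.2409968 + (1.2409968 − 1.1946410)/15 = 1.2440872
T_{4}^{(2)} = 1.2413271 + (1.2413271 − 1.2409968)/15 = 1.2413491
T_{3}^{(3)} = 1.2440872 + (1.2440872 − 1.1575467)/63 = 1.2454609
T_{4}^{(3)} = 1.2413491 + (1.2413491 − 1.2440872)/63 = 1.2413056
T_{4}^{(4)} = 1.2413056 + (1.2413056 − 1.2454609)/255 = 1.2412893
(Column j=1 coincides with Simpson's rule on the same nodes.)

1.24129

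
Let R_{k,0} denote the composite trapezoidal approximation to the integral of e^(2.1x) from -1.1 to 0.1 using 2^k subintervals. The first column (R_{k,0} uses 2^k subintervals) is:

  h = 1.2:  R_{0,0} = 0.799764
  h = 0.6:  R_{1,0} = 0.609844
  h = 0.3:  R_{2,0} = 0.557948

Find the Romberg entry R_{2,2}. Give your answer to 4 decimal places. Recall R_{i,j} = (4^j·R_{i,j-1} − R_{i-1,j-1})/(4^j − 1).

R_{1,1} = (4·0.609844 − 0.799764) / 3 = 0.546537
R_{2,1} = (4·0.557948 − 0.609844) / 3 = 0.540649
R_{2,2} = (16·0.540649 − 0.546537) / 15 = 0.540256
(Column j=1 coincides with Simpson's rule on the same nodes.)

0.5403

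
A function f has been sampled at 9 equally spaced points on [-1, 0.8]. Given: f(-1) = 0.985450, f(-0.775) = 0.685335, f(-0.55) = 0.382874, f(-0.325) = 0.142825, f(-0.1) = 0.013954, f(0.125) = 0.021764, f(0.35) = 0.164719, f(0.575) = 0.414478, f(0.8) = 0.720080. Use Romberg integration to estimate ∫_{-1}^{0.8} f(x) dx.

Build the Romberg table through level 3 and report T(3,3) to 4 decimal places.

0.5916

T(0,0) (trapezoid, 1 panel, h=1.8000): 1.534977
T(1,0) (trapezoid, 2 panels, h=0.9000): 0.780047
T(2,0) (trapezoid, 4 panels, h=0.4500): 0.636440
T(3,0) (trapezoid, 8 panels, h=0.2250): 0.602711
T(1,1) = 0.780047 + (0.780047 − 1.534977)/3 = 0.528404
T(2,1) = 0.636440 + (0.636440 − 0.780047)/3 = 0.588571
T(3,1) = 0.602711 + (0.602711 − 0.636440)/3 = 0.591468
T(2,2) = 0.588571 + (0.588571 − 0.528404)/15 = 0.592582
T(3,2) = 0.591468 + (0.591468 − 0.588571)/15 = 0.591661
T(3,3) = 0.591661 + (0.591661 − 0.592582)/63 = 0.591646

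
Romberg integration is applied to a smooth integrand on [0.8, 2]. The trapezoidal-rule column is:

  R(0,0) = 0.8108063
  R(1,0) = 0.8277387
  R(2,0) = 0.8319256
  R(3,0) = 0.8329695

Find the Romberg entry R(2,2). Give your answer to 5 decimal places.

R(1,1) = 0.8277387 + (0.8277387 − 0.8108063)/3 = 0.8333828
R(2,1) = 0.8319256 + (0.8319256 − 0.8277387)/3 = 0.8333212
R(2,2) = (16·0.8333212 − 0.8333828) / 15 = 0.8333171

0.83332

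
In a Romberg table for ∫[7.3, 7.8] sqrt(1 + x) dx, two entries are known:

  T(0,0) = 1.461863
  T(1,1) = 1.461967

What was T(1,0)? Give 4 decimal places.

From T(1,1) = (4·T(1,0) − T(0,0))/3, solve for T(1,0):
4·T(1,0) = 3·1.461967 + 1.461863 = 5.847764
T(1,0) = 1.461941

1.4619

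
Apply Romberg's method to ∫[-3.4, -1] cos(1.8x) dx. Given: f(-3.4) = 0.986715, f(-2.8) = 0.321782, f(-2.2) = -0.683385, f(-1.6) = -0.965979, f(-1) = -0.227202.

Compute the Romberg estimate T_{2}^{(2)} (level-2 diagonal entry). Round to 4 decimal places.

T_{0}^{(0)} (trapezoid, 1 panel, h=2.4000): 0.911416
T_{1}^{(0)} (trapezoid, 2 panels, h=1.2000): -0.364354
T_{2}^{(0)} (trapezoid, 4 panels, h=0.6000): -0.568695
T_{1}^{(1)} = -0.364354 + (-0.364354 − 0.911416)/3 = -0.789611
T_{2}^{(1)} = -0.568695 + (-0.568695 − (-0.364354))/3 = -0.636809
T_{2}^{(2)} = -0.636809 + (-0.636809 − (-0.789611))/15 = -0.626622

-0.6266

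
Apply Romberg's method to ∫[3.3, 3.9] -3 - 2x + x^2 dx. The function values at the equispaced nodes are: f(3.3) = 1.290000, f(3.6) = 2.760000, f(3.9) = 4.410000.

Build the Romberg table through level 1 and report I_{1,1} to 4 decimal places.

I_{0,0} (trapezoid, 1 panel, h=0.6000): 1.710000
I_{1,0} (trapezoid, 2 panels, h=0.3000): 1.683000
I_{1,1} = 1.683000 + (1.683000 − 1.710000)/3 = 1.674000

1.6740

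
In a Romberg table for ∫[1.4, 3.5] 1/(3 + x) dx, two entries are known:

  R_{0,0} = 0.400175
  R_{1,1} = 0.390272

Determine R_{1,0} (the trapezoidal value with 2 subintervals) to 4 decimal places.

0.3927

From R_{1,1} = (4·R_{1,0} − R_{0,0})/3, solve for R_{1,0}:
4·R_{1,0} = 3·0.390272 + 0.400175 = 1.570991
R_{1,0} = 0.392748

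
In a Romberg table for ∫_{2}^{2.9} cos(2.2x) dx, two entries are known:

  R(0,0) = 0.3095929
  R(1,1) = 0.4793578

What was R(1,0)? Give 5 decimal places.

From R(1,1) = (4·R(1,0) − R(0,0))/3, solve for R(1,0):
4·R(1,0) = 3·0.4793578 + 0.3095929 = 1.7476663
R(1,0) = 0.4369166

0.43692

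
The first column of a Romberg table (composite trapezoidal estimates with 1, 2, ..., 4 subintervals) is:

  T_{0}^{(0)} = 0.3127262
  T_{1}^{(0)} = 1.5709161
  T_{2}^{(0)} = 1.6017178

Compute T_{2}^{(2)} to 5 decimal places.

1.58676

Richardson extrapolation on the trapezoidal column (denominator 4−1=3):
T_{1}^{(1)} = 1.5709161 + (1.5709161 − 0.3127262)/3 = 1.9903127
T_{2}^{(1)} = 1.6017178 + (1.6017178 − 1.5709161)/3 = 1.6119850
T_{2}^{(2)} = 1.6119850 + (1.6119850 − 1.9903127)/15 = 1.5867632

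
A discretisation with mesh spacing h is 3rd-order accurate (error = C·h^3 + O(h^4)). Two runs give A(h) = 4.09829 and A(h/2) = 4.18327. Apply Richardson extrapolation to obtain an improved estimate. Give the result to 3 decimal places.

4.195

The leading error scales as h^3; refining by a factor of 2 reduces it by 2^3 = 8.
Extrapolated value = (8·A(h/2) − A(h)) / (8 − 1)
= (8·4.18327 − 4.09829) / 7
= 29.36787 / 7 = 4.19541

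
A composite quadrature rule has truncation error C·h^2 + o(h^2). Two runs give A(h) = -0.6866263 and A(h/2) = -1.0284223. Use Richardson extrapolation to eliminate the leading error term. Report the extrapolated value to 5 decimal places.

-1.14235

Extrapolated value = (4·A(h/2) − A(h)) / (4 − 1)
= (4·(-1.0284223) − (-0.6866263)) / 3
= -3.4270629 / 3 = -1.1423543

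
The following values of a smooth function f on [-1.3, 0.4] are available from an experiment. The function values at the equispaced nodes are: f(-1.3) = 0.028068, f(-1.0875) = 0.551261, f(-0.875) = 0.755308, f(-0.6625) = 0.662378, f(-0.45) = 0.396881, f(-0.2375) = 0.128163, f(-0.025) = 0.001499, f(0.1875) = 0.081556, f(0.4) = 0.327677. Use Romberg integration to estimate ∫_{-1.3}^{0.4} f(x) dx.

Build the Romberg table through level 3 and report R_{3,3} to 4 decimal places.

R_{0,0} (trapezoid, 1 panel, h=1.7000): 0.302383
R_{1,0} (trapezoid, 2 panels, h=0.8500): 0.488540
R_{2,0} (trapezoid, 4 panels, h=0.4250): 0.565913
R_{3,0} (trapezoid, 8 panels, h=0.2125): 0.585420
R_{1,1} = 0.488540 + (0.488540 − 0.302383)/3 = 0.550592
R_{2,1} = 0.565913 + (0.565913 − 0.488540)/3 = 0.591704
R_{3,1} = 0.585420 + (0.585420 − 0.565913)/3 = 0.591922
R_{2,2} = 0.591704 + (0.591704 − 0.550592)/15 = 0.594445
R_{3,2} = 0.591922 + (0.591922 − 0.591704)/15 = 0.591937
R_{3,3} = 0.591937 + (0.591937 − 0.594445)/63 = 0.591897

0.5919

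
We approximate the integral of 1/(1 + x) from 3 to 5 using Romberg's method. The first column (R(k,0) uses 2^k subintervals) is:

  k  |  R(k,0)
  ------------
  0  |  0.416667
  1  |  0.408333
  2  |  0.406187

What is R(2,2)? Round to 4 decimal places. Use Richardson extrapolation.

0.4055

Richardson extrapolation on the trapezoidal column (denominator 4−1=3):
R(1,1) = (4·0.408333 − 0.416667) / 3 = 0.405555
R(2,1) = 0.406187 + (0.406187 − 0.408333)/3 = 0.405472
R(2,2) = (16·0.405472 − 0.405555) / 15 = 0.405466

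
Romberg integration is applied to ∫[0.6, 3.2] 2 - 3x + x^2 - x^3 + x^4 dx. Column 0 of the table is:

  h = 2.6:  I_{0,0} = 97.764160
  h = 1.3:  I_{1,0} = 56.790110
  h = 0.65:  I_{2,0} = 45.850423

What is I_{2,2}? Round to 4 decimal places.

42.1420

Richardson extrapolation on the trapezoidal column (denominator 4−1=3):
I_{1,1} = 56.790110 + (56.790110 − 97.764160)/3 = 43.132093
I_{2,1} = (4·45.850423 − 56.790110) / 3 = 42.203861
I_{2,2} = 42.203861 + (42.203861 − 43.132093)/15 = 42.141979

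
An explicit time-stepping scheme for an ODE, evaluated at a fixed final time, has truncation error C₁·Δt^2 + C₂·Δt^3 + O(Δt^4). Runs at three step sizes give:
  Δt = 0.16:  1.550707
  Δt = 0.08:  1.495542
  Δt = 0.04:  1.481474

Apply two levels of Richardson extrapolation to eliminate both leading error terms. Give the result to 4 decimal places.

First eliminate the Δt^2 term (factor 2^2 = 4):
  B₁ = (4·1.495542 − 1.550707)/3 = 1.477154
  B₂ = (4·1.481474 − 1.495542)/3 = 1.476785
Then eliminate the Δt^3 term (factor 2^3 = 8):
  (8·1.476785 − 1.477154)/7 = 1.476732

1.4767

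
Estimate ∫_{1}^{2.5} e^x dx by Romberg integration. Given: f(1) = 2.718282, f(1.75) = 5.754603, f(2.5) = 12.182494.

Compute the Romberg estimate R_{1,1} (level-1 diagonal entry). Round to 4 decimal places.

9.4798

R_{0,0} (trapezoid, 1 panel, h=1.5000): 11.175582
R_{1,0} (trapezoid, 2 panels, h=0.7500): 9.903743
R_{1,1} = 9.903743 + (9.903743 − 11.175582)/3 = 9.479797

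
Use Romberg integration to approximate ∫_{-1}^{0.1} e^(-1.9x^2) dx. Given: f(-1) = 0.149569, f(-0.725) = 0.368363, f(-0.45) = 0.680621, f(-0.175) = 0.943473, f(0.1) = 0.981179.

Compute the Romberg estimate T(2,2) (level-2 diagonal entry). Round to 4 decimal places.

0.7096

T(0,0) (trapezoid, 1 panel, h=1.1000): 0.621911
T(1,0) (trapezoid, 2 panels, h=0.5500): 0.685297
T(2,0) (trapezoid, 4 panels, h=0.2750): 0.703404
T(1,1) = 0.685297 + (0.685297 − 0.621911)/3 = 0.706426
T(2,1) = 0.703404 + (0.703404 − 0.685297)/3 = 0.709440
T(2,2) = 0.709440 + (0.709440 − 0.706426)/15 = 0.709641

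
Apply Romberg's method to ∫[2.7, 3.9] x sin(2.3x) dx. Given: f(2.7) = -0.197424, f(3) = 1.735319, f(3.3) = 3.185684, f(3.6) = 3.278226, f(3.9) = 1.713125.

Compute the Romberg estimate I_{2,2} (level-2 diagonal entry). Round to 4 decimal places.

2.7903

I_{0,0} (trapezoid, 1 panel, h=1.2000): 0.909421
I_{1,0} (trapezoid, 2 panels, h=0.6000): 2.366121
I_{2,0} (trapezoid, 4 panels, h=0.3000): 2.687124
I_{1,1} = 2.366121 + (2.366121 − 0.909421)/3 = 2.851688
I_{2,1} = 2.687124 + (2.687124 − 2.366121)/3 = 2.794125
I_{2,2} = 2.794125 + (2.794125 − 2.851688)/15 = 2.790287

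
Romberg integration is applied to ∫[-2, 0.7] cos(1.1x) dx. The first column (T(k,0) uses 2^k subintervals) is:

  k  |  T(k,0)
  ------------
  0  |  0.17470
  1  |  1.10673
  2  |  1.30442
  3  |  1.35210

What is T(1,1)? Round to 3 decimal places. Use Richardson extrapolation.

T(1,1) = (4·1.10673 − 0.17470) / 3 = 1.41741

1.417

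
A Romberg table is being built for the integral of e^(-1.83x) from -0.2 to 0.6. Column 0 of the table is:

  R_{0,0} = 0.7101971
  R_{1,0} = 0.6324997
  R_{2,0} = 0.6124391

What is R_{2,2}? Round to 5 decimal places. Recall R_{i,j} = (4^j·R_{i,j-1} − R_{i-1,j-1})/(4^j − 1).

R_{1,1} = 0.6324997 + (0.6324997 − 0.7101971)/3 = 0.6066006
R_{2,1} = 0.6124391 + (0.6124391 − 0.6324997)/3 = 0.6057522
R_{2,2} = (16·0.6057522 − 0.6066006) / 15 = 0.6056956
(Column j=1 coincides with Simpson's rule on the same nodes.)

0.60570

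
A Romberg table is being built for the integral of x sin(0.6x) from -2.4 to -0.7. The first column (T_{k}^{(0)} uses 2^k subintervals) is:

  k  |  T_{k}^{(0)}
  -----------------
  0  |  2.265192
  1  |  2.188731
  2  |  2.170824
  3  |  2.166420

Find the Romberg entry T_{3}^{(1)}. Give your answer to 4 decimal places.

Richardson extrapolation on the trapezoidal column (denominator 4−1=3):
T_{3}^{(1)} = 2.166420 + (2.166420 − 2.170824)/3 = 2.164952

2.1650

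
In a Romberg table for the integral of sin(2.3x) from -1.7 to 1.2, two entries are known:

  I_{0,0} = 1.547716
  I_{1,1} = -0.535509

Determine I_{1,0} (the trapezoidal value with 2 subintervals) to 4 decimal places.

From I_{1,1} = (4·I_{1,0} − I_{0,0})/3, solve for I_{1,0}:
4·I_{1,0} = 3·(-0.535509) + 1.547716 = -0.058811
I_{1,0} = -0.014703

-0.0147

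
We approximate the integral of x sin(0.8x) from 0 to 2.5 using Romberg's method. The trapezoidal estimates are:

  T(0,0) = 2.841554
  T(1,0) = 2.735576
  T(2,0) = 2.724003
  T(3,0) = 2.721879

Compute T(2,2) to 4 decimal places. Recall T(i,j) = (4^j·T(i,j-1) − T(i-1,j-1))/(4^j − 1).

2.7215

Richardson extrapolation on the trapezoidal column (denominator 4−1=3):
T(1,1) = 2.735576 + (2.735576 − 2.841554)/3 = 2.700250
T(2,1) = 2.724003 + (2.724003 − 2.735576)/3 = 2.720145
T(2,2) = 2.720145 + (2.720145 − 2.700250)/15 = 2.721471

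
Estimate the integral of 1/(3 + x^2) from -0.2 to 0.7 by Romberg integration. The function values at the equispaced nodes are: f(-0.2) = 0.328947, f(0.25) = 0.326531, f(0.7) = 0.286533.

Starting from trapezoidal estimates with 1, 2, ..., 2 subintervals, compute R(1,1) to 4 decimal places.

0.2882

R(0,0) (trapezoid, 1 panel, h=0.9000): 0.276966
R(1,0) (trapezoid, 2 panels, h=0.4500): 0.285422
R(1,1) = 0.285422 + (0.285422 − 0.276966)/3 = 0.288241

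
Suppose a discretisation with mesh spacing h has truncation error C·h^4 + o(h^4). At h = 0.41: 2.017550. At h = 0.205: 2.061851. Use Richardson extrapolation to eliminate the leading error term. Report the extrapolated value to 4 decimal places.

The leading error scales as h^4; refining by a factor of 2 reduces it by 2^4 = 16.
Extrapolated value = (16·A(h/2) − A(h)) / (16 − 1)
= (16·2.061851 − 2.017550) / 15
= 30.972066 / 15 = 2.064804

2.0648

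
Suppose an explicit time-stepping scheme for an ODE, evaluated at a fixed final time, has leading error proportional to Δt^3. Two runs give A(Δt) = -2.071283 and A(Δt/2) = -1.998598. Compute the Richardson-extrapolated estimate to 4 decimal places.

The leading error scales as Δt^3; refining by a factor of 2 reduces it by 2^3 = 8.
Extrapolated value = (8·A(Δt/2) − A(Δt)) / (8 − 1)
= (8·(-1.998598) − (-2.071283)) / 7
= -13.917501 / 7 = -1.988214

-1.9882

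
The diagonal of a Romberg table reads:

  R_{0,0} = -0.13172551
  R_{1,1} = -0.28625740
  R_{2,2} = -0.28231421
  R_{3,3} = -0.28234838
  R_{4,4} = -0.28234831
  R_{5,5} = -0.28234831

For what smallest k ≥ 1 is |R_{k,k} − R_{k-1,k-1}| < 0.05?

|R_{1,1} − R_{0,0}| = 0.15453189 ≥ 0.05
|R_{2,2} − R_{1,1}| = 0.00394319 < 0.05

k = 2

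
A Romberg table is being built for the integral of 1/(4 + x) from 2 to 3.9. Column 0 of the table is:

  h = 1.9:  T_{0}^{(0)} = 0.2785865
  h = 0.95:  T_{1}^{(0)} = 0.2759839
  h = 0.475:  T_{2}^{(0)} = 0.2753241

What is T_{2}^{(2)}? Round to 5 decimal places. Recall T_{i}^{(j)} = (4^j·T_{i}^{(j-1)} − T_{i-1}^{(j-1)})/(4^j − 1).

0.27510

Richardson extrapolation on the trapezoidal column (denominator 4−1=3):
T_{1}^{(1)} = 0.2759839 + (0.2759839 − 0.2785865)/3 = 0.2751164
T_{2}^{(1)} = (4·0.2753241 − 0.2759839) / 3 = 0.2751042
T_{2}^{(2)} = (16·0.2751042 − 0.2751164) / 15 = 0.2751034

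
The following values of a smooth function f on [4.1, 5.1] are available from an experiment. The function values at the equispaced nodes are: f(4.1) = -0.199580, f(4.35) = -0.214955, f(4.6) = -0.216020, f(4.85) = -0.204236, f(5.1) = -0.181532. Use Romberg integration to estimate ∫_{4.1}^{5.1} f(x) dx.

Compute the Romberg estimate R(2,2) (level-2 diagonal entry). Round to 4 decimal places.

-0.2075

R(0,0) (trapezoid, 1 panel, h=1.0000): -0.190556
R(1,0) (trapezoid, 2 panels, h=0.5000): -0.203288
R(2,0) (trapezoid, 4 panels, h=0.2500): -0.206442
R(1,1) = -0.203288 + (-0.203288 − (-0.190556))/3 = -0.207532
R(2,1) = -0.206442 + (-0.206442 − (-0.203288))/3 = -0.207493
R(2,2) = -0.207493 + (-0.207493 − (-0.207532))/15 = -0.207490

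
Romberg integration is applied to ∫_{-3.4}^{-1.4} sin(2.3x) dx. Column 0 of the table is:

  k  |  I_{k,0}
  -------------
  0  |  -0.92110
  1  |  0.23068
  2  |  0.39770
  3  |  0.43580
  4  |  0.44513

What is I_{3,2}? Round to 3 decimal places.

Richardson extrapolation on the trapezoidal column (denominator 4−1=3):
I_{2,1} = 0.39770 + (0.39770 − 0.23068)/3 = 0.45337
I_{3,1} = 0.43580 + (0.43580 − 0.39770)/3 = 0.44850
I_{3,2} = (16·0.44850 − 0.45337) / 15 = 0.44818

0.448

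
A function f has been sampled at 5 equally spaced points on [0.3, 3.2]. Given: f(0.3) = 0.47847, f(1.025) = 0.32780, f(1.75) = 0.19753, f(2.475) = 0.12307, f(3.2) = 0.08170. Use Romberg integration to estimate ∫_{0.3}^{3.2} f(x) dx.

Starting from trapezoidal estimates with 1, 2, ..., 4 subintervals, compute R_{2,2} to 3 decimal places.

0.668

R_{0,0} (trapezoid, 1 panel, h=2.9000): 0.81225
R_{1,0} (trapezoid, 2 panels, h=1.4500): 0.69254
R_{2,0} (trapezoid, 4 panels, h=0.7250): 0.67315
R_{1,1} = 0.69254 + (0.69254 − 0.81225)/3 = 0.65264
R_{2,1} = 0.67315 + (0.67315 − 0.69254)/3 = 0.66669
R_{2,2} = 0.66669 + (0.66669 − 0.65264)/15 = 0.66763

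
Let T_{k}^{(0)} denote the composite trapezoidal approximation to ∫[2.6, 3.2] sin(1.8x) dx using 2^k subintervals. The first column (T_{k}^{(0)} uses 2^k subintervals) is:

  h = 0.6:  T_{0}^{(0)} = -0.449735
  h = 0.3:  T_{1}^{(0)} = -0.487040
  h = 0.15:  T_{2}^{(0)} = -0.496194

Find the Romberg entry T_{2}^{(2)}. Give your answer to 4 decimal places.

T_{1}^{(1)} = (4·(-0.487040) − (-0.449735)) / 3 = -0.499475
T_{2}^{(1)} = (4·(-0.496194) − (-0.487040)) / 3 = -0.499245
T_{2}^{(2)} = -0.499245 + (-0.499245 − (-0.499475))/15 = -0.499230
(Column j=1 coincides with Simpson's rule on the same nodes.)

-0.4992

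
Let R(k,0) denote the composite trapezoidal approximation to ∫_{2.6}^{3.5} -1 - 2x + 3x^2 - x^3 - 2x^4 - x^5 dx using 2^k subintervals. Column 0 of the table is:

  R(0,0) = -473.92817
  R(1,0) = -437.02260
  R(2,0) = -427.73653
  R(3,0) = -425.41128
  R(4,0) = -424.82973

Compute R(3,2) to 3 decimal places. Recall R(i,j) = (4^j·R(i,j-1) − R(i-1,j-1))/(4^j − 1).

-424.636

R(2,1) = (4·(-427.73653) − (-437.02260)) / 3 = -424.64117
R(3,1) = -425.41128 + (-425.41128 − (-427.73653))/3 = -424.63620
R(3,2) = -424.63620 + (-424.63620 − (-424.64117))/15 = -424.63587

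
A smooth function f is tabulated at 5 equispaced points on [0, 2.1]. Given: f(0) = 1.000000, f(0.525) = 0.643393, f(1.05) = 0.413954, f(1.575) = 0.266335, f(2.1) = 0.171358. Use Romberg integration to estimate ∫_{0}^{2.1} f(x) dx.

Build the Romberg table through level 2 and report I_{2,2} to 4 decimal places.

I_{0,0} (trapezoid, 1 panel, h=2.1000): 1.229926
I_{1,0} (trapezoid, 2 panels, h=1.0500): 1.049615
I_{2,0} (trapezoid, 4 panels, h=0.5250): 1.002415
I_{1,1} = 1.049615 + (1.049615 − 1.229926)/3 = 0.989511
I_{2,1} = 1.002415 + (1.002415 − 1.049615)/3 = 0.986682
I_{2,2} = 0.986682 + (0.986682 − 0.989511)/15 = 0.986493

0.9865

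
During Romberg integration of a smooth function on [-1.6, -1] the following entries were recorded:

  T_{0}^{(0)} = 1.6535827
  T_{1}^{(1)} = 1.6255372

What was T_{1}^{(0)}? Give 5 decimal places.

1.63255

From T_{1}^{(1)} = (4·T_{1}^{(0)} − T_{0}^{(0)})/3, solve for T_{1}^{(0)}:
4·T_{1}^{(0)} = 3·1.6255372 + 1.6535827 = 6.5301943
T_{1}^{(0)} = 1.6325486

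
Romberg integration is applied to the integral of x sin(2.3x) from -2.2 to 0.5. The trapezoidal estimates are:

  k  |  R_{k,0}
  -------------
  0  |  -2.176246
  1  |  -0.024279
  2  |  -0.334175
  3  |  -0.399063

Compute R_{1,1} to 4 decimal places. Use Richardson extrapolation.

Richardson extrapolation on the trapezoidal column (denominator 4−1=3):
R_{1,1} = -0.024279 + (-0.024279 − (-2.176246))/3 = 0.693043
(Column j=1 coincides with Simpson's rule on the same nodes.)

0.6930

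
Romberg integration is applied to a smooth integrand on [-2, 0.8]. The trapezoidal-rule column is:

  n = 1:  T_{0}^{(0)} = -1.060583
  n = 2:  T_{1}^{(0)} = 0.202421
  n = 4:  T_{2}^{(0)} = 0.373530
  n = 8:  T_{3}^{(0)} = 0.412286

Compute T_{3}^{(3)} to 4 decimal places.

Richardson extrapolation on the trapezoidal column (denominator 4−1=3):
T_{1}^{(1)} = 0.202421 + (0.202421 − (-1.060583))/3 = 0.623422
T_{2}^{(1)} = 0.373530 + (0.373530 − 0.202421)/3 = 0.430566
T_{3}^{(1)} = 0.412286 + (0.412286 − 0.373530)/3 = 0.425205
T_{2}^{(2)} = 0.430566 + (0.430566 − 0.623422)/15 = 0.417709
T_{3}^{(2)} = 0.425205 + (0.425205 − 0.430566)/15 = 0.424848
T_{3}^{(3)} = (64·0.424848 − 0.417709) / 63 = 0.424961
(Column j=1 coincides with Simpson's rule on the same nodes.)

0.4250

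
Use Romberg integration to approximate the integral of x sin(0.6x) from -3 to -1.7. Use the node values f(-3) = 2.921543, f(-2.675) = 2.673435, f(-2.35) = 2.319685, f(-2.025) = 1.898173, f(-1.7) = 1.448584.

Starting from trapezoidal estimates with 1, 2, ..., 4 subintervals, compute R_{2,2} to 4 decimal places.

R_{0,0} (trapezoid, 1 panel, h=1.3000): 2.840583
R_{1,0} (trapezoid, 2 panels, h=0.6500): 2.928087
R_{2,0} (trapezoid, 4 panels, h=0.3250): 2.949816
R_{1,1} = 2.928087 + (2.928087 − 2.840583)/3 = 2.957255
R_{2,1} = 2.949816 + (2.949816 − 2.928087)/3 = 2.957059
R_{2,2} = 2.957059 + (2.957059 − 2.957255)/15 = 2.957046

2.9570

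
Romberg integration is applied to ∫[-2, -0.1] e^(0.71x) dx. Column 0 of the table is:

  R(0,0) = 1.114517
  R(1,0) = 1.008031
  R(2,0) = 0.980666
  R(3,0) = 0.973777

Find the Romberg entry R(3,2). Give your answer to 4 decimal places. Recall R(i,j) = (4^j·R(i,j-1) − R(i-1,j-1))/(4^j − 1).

R(2,1) = 0.980666 + (0.980666 − 1.008031)/3 = 0.971544
R(3,1) = (4·0.973777 − 0.980666) / 3 = 0.971481
R(3,2) = (16·0.971481 − 0.971544) / 15 = 0.971477

0.9715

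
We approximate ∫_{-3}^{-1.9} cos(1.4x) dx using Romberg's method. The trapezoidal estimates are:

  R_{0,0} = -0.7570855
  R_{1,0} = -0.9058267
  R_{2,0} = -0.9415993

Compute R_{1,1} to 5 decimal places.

Richardson extrapolation on the trapezoidal column (denominator 4−1=3):
R_{1,1} = (4·(-0.9058267) − (-0.7570855)) / 3 = -0.9554071

-0.95541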